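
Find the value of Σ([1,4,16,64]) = 1 + 4 + 16 + 64
= 85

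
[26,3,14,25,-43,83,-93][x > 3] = keep x where x > 3: 26✓, 3✗, 14✓, 25✓, -43✗, 83✓, -93✗
= [26, 14, 25, 83]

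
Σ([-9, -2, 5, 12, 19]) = (-9) + (-2) + 5 + 12 + 19
= 25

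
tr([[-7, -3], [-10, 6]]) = diagonal: (-7) + 6
= -1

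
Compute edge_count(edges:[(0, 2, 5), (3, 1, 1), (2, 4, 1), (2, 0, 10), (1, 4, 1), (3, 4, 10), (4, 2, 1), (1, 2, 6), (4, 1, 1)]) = 9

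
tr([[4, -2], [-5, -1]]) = diagonal: 4 + (-1)
= 3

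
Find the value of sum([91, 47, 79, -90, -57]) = 70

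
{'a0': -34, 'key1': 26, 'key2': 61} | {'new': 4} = {'a0': -34, 'key1': 26, 'key2': 61, 'new': 4}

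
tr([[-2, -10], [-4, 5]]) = diagonal: (-2) + 5
= 3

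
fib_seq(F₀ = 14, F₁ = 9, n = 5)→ [14, 9, 23, 32, 55]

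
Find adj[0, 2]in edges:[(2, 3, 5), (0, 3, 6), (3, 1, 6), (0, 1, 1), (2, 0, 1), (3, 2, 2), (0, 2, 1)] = 1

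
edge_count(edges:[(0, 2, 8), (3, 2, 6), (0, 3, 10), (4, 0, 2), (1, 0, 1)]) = 5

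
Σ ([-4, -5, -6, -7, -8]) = -30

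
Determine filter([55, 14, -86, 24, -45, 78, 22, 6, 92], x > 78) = keep x where x > 78: 55✗, 14✗, -86✗, 24✗, -45✗, 78✗, 22✗, 6✗, 92✓
= [92]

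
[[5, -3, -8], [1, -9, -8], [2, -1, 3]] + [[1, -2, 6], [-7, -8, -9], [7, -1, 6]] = [[6, -5, -2], [-6, -17, -17], [9, -2, 9]]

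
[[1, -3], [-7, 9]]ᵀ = [[1, -7], [-3, 9]]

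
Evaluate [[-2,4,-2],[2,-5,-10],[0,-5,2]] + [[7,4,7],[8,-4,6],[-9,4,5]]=[[5, 8, 5], [10, -9, -4], [-9, -1, 7]]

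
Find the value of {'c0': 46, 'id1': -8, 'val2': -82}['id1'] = -8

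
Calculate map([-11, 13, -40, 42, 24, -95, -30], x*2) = [-22, 26, -80, 84, 48, -190, -60]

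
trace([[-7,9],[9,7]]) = 0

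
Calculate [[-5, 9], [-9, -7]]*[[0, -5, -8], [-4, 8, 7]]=[[-36, 97, 103], [28, -11, 23]]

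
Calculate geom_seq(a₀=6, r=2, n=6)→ a_0 = 6*2^0 = 6
a_1 = 6*2^1 = 12
a_2 = 6*2^2 = 24
...
= [6, 12, 24, 48, 96, 192]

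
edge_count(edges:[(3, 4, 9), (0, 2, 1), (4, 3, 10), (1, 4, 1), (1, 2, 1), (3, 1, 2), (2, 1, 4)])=7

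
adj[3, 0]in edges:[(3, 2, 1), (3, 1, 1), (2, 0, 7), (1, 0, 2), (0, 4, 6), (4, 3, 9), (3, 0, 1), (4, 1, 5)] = 1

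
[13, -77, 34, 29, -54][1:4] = [-77, 34, 29]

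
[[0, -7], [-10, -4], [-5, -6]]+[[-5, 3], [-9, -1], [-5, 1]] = [[-5, -4], [-19, -5], [-10, -5]]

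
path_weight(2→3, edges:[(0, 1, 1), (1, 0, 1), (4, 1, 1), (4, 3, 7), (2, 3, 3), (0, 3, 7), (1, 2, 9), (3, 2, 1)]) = w(2→3)=3
= 3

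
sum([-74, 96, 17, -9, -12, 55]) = 73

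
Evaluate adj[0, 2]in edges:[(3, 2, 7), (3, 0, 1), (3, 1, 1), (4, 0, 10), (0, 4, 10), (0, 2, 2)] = 2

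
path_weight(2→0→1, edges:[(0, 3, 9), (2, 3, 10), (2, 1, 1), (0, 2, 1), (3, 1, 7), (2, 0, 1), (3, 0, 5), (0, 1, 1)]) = 2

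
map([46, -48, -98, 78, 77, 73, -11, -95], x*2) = 46*2=92, -48*2=-96, -98*2=-196, 78*2=156, 77*2=154, 73*2=146, -11*2=-22, -95*2=-190
= [92, -96, -196, 156, 154, 146, -22, -190]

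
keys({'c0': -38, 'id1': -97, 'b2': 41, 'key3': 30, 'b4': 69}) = ['c0', 'id1', 'b2', 'key3', 'b4']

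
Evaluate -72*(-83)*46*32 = 8796672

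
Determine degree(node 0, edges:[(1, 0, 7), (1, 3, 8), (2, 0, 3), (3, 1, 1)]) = 2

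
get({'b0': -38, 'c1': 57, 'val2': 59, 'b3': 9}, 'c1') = 57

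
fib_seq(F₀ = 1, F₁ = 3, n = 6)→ [1, 3, 4, 7, 11, 18]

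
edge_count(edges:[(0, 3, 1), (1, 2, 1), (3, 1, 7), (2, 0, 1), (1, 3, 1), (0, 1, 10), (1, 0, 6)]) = 7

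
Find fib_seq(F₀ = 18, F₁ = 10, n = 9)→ F_2 = F_1 + F_0 = 28
F_3 = F_2 + F_1 = 38
F_4 = F_3 + F_2 = 66
...
= [18, 10, 28, 38, 66, 104, 170, 274, 444]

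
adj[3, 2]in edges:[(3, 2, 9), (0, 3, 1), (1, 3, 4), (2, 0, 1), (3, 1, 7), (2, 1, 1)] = 9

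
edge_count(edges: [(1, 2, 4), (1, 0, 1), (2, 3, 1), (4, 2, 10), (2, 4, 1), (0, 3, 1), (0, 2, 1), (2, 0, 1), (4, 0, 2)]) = 9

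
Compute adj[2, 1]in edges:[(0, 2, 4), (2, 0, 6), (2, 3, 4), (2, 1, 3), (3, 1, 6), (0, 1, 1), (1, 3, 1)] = 3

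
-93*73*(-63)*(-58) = -24807006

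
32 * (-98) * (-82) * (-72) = -18514944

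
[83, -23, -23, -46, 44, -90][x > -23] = [83, 44]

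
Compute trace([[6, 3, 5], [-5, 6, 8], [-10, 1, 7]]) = 19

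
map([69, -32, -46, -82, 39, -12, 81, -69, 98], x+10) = 69+10=79, -32+10=-22, -46+10=-36, -82+10=-72, 39+10=49, -12+10=-2, 81+10=91, -69+10=-59, 98+10=108
= [79, -22, -36, -72, 49, -2, 91, -59, 108]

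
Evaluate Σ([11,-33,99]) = 11 + -33 + 99
= 77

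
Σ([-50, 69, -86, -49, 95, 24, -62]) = -59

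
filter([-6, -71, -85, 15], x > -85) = [-6, -71, 15]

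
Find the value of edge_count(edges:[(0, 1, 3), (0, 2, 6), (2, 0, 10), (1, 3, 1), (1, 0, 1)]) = 5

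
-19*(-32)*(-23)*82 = -1146688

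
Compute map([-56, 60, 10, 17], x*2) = [-112, 120, 20, 34]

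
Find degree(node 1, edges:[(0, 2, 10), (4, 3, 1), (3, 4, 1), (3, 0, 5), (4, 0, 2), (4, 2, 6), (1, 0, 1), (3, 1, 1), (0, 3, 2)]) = incident: (1,0), (3,1)
= 2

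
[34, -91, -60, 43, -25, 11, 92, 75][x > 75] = keep x where x > 75: 34✗, -91✗, -60✗, 43✗, -25✗, 11✗, 92✓, 75✗
= [92]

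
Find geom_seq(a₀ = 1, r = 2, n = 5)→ a_0 = 1*2^0 = 1
a_1 = 1*2^1 = 2
a_2 = 1*2^2 = 4
...
= [1, 2, 4, 8, 16]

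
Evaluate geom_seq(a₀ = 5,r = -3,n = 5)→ a_0 = 5*(-3)^0 = 5
a_1 = 5*(-3)^1 = -15
a_2 = 5*(-3)^2 = 45
...
= [5, -15, 45, -135, 405]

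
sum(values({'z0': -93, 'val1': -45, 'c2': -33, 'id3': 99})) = (-93) + (-45) + (-33) + 99
= -72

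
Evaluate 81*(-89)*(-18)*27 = 3503574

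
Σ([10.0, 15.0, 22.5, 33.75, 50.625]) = 131.875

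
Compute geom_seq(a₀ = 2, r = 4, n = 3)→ [2, 8, 32]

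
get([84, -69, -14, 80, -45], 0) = 84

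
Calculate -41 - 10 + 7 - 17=-61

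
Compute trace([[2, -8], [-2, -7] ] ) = -5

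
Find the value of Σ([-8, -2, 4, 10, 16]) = (-8) + (-2) + 4 + 10 + 16
= 20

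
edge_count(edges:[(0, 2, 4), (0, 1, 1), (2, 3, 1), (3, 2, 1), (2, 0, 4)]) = 5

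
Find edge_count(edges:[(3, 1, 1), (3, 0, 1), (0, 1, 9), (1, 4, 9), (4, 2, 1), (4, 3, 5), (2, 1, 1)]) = 7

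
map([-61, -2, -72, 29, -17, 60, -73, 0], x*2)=-61*2=-122, -2*2=-4, -72*2=-144, 29*2=58, -17*2=-34, 60*2=120, -73*2=-146, 0*2=0
= [-122, -4, -144, 58, -34, 120, -146, 0]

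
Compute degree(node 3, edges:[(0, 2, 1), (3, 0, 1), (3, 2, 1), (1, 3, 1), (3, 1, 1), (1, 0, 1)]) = 4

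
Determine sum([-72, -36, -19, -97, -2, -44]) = (-72) + (-36) + (-19) + (-97) + (-2) + (-44)
= -270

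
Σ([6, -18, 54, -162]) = 6 + -18 + 54 + -162
= -120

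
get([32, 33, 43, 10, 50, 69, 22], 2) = 43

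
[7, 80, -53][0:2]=[7, 80]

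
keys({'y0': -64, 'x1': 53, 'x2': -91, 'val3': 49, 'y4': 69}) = ['y0', 'x1', 'x2', 'val3', 'y4']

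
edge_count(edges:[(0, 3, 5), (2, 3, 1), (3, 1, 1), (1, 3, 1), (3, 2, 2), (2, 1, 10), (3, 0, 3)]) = 7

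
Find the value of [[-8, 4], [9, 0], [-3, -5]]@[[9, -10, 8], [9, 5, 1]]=C[0][0] = (-8)*(9) + (4)*(9) = -36
C[0][1] = (-8)*(-10) + (4)*(5) = 100
C[0][2] = (-8)*(8) + (4)*(1) = -60
C[1][0] = (9)*(9) + (0)*(9) = 81
C[1][1] = (9)*(-10) + (0)*(5) = -90
C[1][2] = (9)*(8) + (0)*(1) = 72
... (3 more cells)
= [[-36, 100, -60], [81, -90, 72], [-72, 5, -29]]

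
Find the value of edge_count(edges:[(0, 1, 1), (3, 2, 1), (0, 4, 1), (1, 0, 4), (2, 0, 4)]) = 5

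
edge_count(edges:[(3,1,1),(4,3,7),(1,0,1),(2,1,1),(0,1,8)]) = 5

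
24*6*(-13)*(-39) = 73008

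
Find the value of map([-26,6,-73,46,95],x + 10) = [-16, 16, -63, 56, 105]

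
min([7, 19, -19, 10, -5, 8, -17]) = -19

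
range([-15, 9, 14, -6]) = 29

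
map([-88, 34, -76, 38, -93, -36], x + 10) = [-78, 44, -66, 48, -83, -26]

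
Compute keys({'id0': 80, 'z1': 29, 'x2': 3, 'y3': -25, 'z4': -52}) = ['id0', 'z1', 'x2', 'y3', 'z4']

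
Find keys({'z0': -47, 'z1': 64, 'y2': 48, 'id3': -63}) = ['z0', 'z1', 'y2', 'id3']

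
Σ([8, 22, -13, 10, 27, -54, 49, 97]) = 146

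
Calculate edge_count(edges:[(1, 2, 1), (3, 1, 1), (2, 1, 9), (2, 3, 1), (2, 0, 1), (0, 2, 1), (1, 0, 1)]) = 7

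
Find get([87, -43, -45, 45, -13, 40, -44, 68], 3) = 45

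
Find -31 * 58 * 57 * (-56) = 5739216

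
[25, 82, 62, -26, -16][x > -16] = keep x where x > -16: 25✓, 82✓, 62✓, -26✗, -16✗
= [25, 82, 62]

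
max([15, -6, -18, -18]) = 15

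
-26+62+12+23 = 71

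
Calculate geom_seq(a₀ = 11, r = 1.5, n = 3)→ [11.0, 16.5, 24.75]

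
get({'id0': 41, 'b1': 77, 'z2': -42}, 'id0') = 41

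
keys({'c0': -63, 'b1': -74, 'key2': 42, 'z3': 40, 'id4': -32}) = ['c0', 'b1', 'key2', 'z3', 'id4']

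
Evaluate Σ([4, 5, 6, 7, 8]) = 4 + 5 + 6 + 7 + 8
= 30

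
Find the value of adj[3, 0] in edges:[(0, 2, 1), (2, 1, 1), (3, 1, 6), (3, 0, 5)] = 5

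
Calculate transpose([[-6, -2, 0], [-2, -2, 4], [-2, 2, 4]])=[[-6, -2, -2], [-2, -2, 2], [0, 4, 4]]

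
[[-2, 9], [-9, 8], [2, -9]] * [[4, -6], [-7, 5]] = [[-71, 57], [-92, 94], [71, -57]]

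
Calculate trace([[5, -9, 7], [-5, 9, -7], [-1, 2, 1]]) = 15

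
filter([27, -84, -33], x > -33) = [27]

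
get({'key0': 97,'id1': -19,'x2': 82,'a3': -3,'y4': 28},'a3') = -3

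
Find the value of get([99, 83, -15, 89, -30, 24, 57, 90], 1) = 83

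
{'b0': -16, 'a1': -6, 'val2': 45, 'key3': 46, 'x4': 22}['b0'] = -16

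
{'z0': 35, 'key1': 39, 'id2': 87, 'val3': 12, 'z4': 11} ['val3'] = 12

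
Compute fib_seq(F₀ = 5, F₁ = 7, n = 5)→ F_2 = F_1 + F_0 = 12
F_3 = F_2 + F_1 = 19
F_4 = F_3 + F_2 = 31
= [5, 7, 12, 19, 31]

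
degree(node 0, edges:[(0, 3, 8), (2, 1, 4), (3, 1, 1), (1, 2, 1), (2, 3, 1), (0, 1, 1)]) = incident: (0,3), (0,1)
= 2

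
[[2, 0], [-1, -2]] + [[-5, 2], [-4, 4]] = [[-3, 2], [-5, 2]]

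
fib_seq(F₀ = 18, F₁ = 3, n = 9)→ [18, 3, 21, 24, 45, 69, 114, 183, 297]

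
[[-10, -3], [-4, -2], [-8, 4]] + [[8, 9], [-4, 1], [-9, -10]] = [[-2, 6], [-8, -1], [-17, -6]]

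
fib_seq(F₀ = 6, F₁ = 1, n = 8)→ F_2 = F_1 + F_0 = 7
F_3 = F_2 + F_1 = 8
F_4 = F_3 + F_2 = 15
...
= [6, 1, 7, 8, 15, 23, 38, 61]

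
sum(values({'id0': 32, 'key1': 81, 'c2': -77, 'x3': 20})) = 56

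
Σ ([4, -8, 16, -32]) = -20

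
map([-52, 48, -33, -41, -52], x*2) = [-104, 96, -66, -82, -104]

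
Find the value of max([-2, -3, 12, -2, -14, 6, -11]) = 12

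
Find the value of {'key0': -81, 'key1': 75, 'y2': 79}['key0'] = -81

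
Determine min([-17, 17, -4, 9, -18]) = -18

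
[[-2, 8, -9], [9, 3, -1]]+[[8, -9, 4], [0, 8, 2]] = [[6, -1, -5], [9, 11, 1]]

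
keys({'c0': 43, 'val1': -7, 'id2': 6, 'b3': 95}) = ['c0', 'val1', 'id2', 'b3']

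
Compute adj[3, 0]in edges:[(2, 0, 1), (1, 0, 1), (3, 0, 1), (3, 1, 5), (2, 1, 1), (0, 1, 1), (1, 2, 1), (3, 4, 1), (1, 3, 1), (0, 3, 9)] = 1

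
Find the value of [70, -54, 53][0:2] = [70, -54]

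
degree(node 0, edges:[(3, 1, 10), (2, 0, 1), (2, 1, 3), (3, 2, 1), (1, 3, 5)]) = incident: (2,0)
= 1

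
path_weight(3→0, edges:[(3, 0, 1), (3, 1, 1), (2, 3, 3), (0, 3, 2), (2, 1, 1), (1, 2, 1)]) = 1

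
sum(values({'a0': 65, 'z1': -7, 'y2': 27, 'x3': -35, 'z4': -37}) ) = 13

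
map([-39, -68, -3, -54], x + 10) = -39+10=-29, -68+10=-58, -3+10=7, -54+10=-44
= [-29, -58, 7, -44]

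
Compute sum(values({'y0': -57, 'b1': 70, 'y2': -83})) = -70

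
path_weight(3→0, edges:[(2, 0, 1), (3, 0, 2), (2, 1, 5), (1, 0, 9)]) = 2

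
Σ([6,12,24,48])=90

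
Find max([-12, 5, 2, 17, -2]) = 17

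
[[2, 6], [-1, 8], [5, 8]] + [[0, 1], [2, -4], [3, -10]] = [[2, 7], [1, 4], [8, -2]]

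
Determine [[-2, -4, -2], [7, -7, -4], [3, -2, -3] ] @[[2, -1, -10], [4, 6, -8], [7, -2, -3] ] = C[0][0] = (-2)*(2) + (-4)*(4) + (-2)*(7) = -34
C[0][1] = (-2)*(-1) + (-4)*(6) + (-2)*(-2) = -18
C[0][2] = (-2)*(-10) + (-4)*(-8) + (-2)*(-3) = 58
C[1][0] = (7)*(2) + (-7)*(4) + (-4)*(7) = -42
C[1][1] = (7)*(-1) + (-7)*(6) + (-4)*(-2) = -41
C[1][2] = (7)*(-10) + (-7)*(-8) + (-4)*(-3) = -2
... (3 more cells)
= [[-34, -18, 58], [-42, -41, -2], [-23, -9, -5]]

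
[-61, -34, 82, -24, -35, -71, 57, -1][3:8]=[-24, -35, -71, 57, -1]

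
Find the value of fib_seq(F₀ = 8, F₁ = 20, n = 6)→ F_2 = F_1 + F_0 = 28
F_3 = F_2 + F_1 = 48
F_4 = F_3 + F_2 = 76
...
= [8, 20, 28, 48, 76, 124]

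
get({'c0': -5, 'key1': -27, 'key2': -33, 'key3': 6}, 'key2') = -33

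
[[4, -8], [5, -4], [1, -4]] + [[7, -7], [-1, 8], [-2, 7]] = [[11, -15], [4, 4], [-1, 3]]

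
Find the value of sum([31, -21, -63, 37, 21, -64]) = -59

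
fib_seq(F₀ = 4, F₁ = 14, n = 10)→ F_2 = F_1 + F_0 = 18
F_3 = F_2 + F_1 = 32
F_4 = F_3 + F_2 = 50
...
= [4, 14, 18, 32, 50, 82, 132, 214, 346, 560]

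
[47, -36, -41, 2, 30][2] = -41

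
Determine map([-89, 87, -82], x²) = [7921, 7569, 6724]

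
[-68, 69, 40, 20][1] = 69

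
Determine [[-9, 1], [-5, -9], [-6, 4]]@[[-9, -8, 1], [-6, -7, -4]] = C[0][0] = (-9)*(-9) + (1)*(-6) = 75
C[0][1] = (-9)*(-8) + (1)*(-7) = 65
C[0][2] = (-9)*(1) + (1)*(-4) = -13
C[1][0] = (-5)*(-9) + (-9)*(-6) = 99
C[1][1] = (-5)*(-8) + (-9)*(-7) = 103
C[1][2] = (-5)*(1) + (-9)*(-4) = 31
... (3 more cells)
= [[75, 65, -13], [99, 103, 31], [30, 20, -22]]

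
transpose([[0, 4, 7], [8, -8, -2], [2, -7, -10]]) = [[0, 8, 2], [4, -8, -7], [7, -2, -10]]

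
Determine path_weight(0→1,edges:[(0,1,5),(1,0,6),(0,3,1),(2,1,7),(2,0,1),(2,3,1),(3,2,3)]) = w(0→1)=5
= 5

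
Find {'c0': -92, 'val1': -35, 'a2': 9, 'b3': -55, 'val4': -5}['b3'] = -55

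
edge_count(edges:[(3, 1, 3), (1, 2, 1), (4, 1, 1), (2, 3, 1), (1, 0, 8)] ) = 5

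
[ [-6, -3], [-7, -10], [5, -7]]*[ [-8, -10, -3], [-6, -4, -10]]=[[66, 72, 48], [116, 110, 121], [2, -22, 55]]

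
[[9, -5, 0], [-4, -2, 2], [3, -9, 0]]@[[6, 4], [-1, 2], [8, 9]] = C[0][0] = (9)*(6) + (-5)*(-1) + (0)*(8) = 59
C[0][1] = (9)*(4) + (-5)*(2) + (0)*(9) = 26
C[1][0] = (-4)*(6) + (-2)*(-1) + (2)*(8) = -6
C[1][1] = (-4)*(4) + (-2)*(2) + (2)*(9) = -2
C[2][0] = (3)*(6) + (-9)*(-1) + (0)*(8) = 27
C[2][1] = (3)*(4) + (-9)*(2) + (0)*(9) = -6
= [[59, 26], [-6, -2], [27, -6]]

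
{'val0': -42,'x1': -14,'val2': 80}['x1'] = -14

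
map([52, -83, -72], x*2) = [104, -166, -144]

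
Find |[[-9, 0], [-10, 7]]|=-63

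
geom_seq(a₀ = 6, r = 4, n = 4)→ [6, 24, 96, 384]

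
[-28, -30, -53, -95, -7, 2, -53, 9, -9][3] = -95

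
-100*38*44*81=-13543200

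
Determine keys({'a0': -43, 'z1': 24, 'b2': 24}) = ['a0', 'z1', 'b2']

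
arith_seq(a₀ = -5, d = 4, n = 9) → [-5, -1, 3, 7, 11, 15, 19, 23, 27]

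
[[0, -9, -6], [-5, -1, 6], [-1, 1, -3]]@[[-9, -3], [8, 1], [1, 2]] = [[-78, -21], [43, 26], [14, -2]]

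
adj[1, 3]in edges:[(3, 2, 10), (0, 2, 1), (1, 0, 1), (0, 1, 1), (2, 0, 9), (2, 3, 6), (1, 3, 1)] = 1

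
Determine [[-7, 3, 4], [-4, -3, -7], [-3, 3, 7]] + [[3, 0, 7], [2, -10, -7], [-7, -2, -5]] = [[-4, 3, 11], [-2, -13, -14], [-10, 1, 2]]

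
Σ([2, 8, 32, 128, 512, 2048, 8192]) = 2 + 8 + 32 + 128 + 512 + 2048 + 8192
= 10922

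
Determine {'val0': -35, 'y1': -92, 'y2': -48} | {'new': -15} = {'val0': -35, 'y1': -92, 'y2': -48, 'new': -15}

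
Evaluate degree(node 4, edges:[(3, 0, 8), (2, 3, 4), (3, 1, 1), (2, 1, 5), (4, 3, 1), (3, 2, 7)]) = incident: (4,3)
= 1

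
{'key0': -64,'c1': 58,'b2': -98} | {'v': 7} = {'key0': -64, 'c1': 58, 'b2': -98, 'v': 7}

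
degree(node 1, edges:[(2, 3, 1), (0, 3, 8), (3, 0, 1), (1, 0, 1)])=1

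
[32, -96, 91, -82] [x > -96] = [32, 91, -82]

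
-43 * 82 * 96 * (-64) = 21663744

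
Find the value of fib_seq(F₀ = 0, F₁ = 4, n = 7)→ F_2 = F_1 + F_0 = 4
F_3 = F_2 + F_1 = 8
F_4 = F_3 + F_2 = 12
...
= [0, 4, 4, 8, 12, 20, 32]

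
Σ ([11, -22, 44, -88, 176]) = 121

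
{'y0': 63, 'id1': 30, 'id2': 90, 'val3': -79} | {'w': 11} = {'y0': 63, 'id1': 30, 'id2': 90, 'val3': -79, 'w': 11}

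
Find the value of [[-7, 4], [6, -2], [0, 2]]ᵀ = [[-7, 6, 0], [4, -2, 2]]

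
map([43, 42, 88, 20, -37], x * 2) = [86, 84, 176, 40, -74]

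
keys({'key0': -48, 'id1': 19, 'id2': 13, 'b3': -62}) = ['key0', 'id1', 'id2', 'b3']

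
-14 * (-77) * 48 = 51744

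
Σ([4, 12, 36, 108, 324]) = 4 + 12 + 36 + 108 + 324
= 484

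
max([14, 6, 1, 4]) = 14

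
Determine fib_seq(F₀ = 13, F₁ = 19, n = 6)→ [13, 19, 32, 51, 83, 134]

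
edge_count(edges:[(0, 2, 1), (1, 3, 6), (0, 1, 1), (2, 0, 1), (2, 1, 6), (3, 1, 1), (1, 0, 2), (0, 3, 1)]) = 8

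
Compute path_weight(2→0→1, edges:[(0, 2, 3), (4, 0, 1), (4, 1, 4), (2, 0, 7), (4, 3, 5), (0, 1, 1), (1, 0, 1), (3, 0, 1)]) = w(2→0)=7 + w(0→1)=1
= 8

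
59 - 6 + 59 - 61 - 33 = 18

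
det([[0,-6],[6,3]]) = (0)*(3) - (-6)*(6)
= 36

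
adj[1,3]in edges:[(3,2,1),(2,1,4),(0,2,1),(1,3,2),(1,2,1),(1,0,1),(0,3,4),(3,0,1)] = 2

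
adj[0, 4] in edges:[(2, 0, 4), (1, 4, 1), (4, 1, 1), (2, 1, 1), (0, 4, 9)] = 9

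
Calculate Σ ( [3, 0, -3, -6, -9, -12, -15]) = -42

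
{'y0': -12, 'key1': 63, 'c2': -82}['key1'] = 63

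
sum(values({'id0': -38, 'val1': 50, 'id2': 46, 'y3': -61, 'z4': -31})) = -34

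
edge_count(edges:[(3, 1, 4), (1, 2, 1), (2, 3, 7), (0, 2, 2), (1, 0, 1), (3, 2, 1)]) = 6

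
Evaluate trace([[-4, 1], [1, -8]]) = diagonal: (-4) + (-8)
= -12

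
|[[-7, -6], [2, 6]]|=(-7)*(6) - (-6)*(2)
= -30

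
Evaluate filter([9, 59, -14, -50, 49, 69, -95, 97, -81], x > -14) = keep x where x > -14: 9✓, 59✓, -14✗, -50✗, 49✓, 69✓, -95✗, 97✓, -81✗
= [9, 59, 49, 69, 97]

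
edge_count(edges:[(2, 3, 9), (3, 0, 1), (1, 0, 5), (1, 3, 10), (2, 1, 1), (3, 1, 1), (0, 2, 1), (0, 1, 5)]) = 8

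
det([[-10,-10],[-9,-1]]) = -80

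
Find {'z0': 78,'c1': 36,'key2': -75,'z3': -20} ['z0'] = 78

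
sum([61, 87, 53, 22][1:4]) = 162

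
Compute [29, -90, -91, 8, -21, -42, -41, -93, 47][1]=-90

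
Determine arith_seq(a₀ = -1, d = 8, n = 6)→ [-1, 7, 15, 23, 31, 39]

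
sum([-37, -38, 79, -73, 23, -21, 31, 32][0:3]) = slice → [-37, -38, 79]
(-37) + (-38) + 79
= 4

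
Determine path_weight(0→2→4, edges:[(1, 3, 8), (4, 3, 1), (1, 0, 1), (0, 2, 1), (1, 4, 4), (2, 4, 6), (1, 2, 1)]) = w(0→2)=1 + w(2→4)=6
= 7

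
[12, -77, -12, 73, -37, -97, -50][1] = -77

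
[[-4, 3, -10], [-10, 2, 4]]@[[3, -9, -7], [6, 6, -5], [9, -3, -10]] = C[0][0] = (-4)*(3) + (3)*(6) + (-10)*(9) = -84
C[0][1] = (-4)*(-9) + (3)*(6) + (-10)*(-3) = 84
C[0][2] = (-4)*(-7) + (3)*(-5) + (-10)*(-10) = 113
C[1][0] = (-10)*(3) + (2)*(6) + (4)*(9) = 18
C[1][1] = (-10)*(-9) + (2)*(6) + (4)*(-3) = 90
C[1][2] = (-10)*(-7) + (2)*(-5) + (4)*(-10) = 20
= [[-84, 84, 113], [18, 90, 20]]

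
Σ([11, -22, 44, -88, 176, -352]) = -231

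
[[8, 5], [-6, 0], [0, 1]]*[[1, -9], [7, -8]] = [[43, -112], [-6, 54], [7, -8]]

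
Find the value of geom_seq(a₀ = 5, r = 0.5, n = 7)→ [5.0, 2.5, 1.25, 0.625, 0.3125, 0.15625, 0.078125]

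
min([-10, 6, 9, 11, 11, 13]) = -10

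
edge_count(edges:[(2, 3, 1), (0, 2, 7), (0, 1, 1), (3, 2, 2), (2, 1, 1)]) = 5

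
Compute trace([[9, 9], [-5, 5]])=diagonal: 9 + 5
= 14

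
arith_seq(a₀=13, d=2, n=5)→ a_0 = 13 + 0*2 = 13
a_1 = 13 + 1*2 = 15
a_2 = 13 + 2*2 = 17
...
= [13, 15, 17, 19, 21]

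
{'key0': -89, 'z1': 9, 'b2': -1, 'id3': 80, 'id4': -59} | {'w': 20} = {'key0': -89, 'z1': 9, 'b2': -1, 'id3': 80, 'id4': -59, 'w': 20}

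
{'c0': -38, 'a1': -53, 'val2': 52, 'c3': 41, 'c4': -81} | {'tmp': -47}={'c0': -38, 'a1': -53, 'val2': 52, 'c3': 41, 'c4': -81, 'tmp': -47}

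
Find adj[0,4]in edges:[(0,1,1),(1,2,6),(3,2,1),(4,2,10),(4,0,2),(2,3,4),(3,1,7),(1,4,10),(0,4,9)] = 9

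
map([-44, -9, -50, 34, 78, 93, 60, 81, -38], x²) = (-44)²=1936, (-9)²=81, (-50)²=2500, (34)²=1156, (78)²=6084, (93)²=8649, (60)²=3600, (81)²=6561, (-38)²=1444
= [1936, 81, 2500, 1156, 6084, 8649, 3600, 6561, 1444]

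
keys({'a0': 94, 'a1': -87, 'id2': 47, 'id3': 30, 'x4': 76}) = ['a0', 'a1', 'id2', 'id3', 'x4']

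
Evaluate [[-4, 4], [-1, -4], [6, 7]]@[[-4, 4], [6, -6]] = C[0][0] = (-4)*(-4) + (4)*(6) = 40
C[0][1] = (-4)*(4) + (4)*(-6) = -40
C[1][0] = (-1)*(-4) + (-4)*(6) = -20
C[1][1] = (-1)*(4) + (-4)*(-6) = 20
C[2][0] = (6)*(-4) + (7)*(6) = 18
C[2][1] = (6)*(4) + (7)*(-6) = -18
= [[40, -40], [-20, 20], [18, -18]]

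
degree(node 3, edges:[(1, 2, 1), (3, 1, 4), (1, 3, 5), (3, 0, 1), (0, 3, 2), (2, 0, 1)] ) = 4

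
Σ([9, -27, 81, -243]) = 9 + -27 + 81 + -243
= -180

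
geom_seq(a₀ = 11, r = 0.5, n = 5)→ a_0 = 11*0.5^0 = 11.0
a_1 = 11*0.5^1 = 5.5
a_2 = 11*0.5^2 = 2.75
...
= [11.0, 5.5, 2.75, 1.375, 0.6875]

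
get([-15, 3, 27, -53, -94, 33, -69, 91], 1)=3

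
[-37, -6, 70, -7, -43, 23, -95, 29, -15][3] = -7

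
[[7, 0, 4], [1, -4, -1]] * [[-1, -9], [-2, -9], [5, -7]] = C[0][0] = (7)*(-1) + (0)*(-2) + (4)*(5) = 13
C[0][1] = (7)*(-9) + (0)*(-9) + (4)*(-7) = -91
C[1][0] = (1)*(-1) + (-4)*(-2) + (-1)*(5) = 2
C[1][1] = (1)*(-9) + (-4)*(-9) + (-1)*(-7) = 34
= [[13, -91], [2, 34]]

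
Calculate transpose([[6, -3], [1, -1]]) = [[6, 1], [-3, -1]]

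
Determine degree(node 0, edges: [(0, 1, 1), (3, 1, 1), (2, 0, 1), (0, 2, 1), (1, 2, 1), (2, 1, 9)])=incident: (0,1), (2,0), (0,2)
= 3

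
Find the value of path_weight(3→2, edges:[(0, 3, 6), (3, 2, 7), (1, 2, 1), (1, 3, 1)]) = 7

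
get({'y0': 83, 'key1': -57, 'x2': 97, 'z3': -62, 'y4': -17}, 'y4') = -17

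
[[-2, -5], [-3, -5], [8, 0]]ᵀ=[[-2, -3, 8], [-5, -5, 0]]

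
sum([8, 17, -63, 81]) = 8 + 17 + (-63) + 81
= 43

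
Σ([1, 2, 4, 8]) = 15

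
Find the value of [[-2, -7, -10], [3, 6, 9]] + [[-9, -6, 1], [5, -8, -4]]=[[-11, -13, -9], [8, -2, 5]]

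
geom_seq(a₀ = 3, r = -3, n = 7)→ [3, -9, 27, -81, 243, -729, 2187]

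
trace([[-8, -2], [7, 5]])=-3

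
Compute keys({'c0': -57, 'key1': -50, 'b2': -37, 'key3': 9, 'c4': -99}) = ['c0', 'key1', 'b2', 'key3', 'c4']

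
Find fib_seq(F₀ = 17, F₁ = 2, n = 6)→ [17, 2, 19, 21, 40, 61]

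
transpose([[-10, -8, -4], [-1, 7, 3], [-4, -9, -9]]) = [[-10, -1, -4], [-8, 7, -9], [-4, 3, -9]]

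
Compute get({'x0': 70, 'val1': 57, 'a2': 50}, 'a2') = 50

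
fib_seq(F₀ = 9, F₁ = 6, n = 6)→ [9, 6, 15, 21, 36, 57]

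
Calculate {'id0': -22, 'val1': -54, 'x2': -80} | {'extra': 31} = {'id0': -22, 'val1': -54, 'x2': -80, 'extra': 31}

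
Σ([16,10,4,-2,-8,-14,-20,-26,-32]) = -72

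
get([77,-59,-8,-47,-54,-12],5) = -12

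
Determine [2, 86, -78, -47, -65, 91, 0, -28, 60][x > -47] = [2, 86, 91, 0, -28, 60]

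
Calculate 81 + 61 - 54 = 88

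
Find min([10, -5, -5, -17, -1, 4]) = -17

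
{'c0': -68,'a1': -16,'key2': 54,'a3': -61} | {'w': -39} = {'c0': -68, 'a1': -16, 'key2': 54, 'a3': -61, 'w': -39}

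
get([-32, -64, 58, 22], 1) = -64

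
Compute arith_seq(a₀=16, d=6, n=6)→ [16, 22, 28, 34, 40, 46]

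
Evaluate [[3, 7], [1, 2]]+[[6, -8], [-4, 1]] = [[9, -1], [-3, 3]]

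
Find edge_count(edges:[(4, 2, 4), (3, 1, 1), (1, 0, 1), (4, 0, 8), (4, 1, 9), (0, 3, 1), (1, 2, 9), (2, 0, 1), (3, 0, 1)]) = 9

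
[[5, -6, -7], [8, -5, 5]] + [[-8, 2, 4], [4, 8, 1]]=[[-3, -4, -3], [12, 3, 6]]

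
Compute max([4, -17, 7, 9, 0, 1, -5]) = 9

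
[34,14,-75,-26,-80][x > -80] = keep x where x > -80: 34✓, 14✓, -75✓, -26✓, -80✗
= [34, 14, -75, -26]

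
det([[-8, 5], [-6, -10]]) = (-8)*(-10) - (5)*(-6)
= 110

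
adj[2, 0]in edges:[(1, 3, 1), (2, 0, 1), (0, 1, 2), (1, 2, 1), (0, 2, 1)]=1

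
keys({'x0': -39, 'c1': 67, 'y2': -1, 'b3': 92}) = ['x0', 'c1', 'y2', 'b3']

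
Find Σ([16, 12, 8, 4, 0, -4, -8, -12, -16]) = 16 + 12 + 8 + 4 + 0 + (-4) + (-8) + (-12) + (-16)
= 0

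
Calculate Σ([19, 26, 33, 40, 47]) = 165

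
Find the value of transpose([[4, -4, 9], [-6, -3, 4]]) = [[4, -6], [-4, -3], [9, 4]]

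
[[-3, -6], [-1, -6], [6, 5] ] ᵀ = [[-3, -1, 6], [-6, -6, 5]]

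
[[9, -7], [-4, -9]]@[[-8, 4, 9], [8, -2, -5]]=C[0][0] = (9)*(-8) + (-7)*(8) = -128
C[0][1] = (9)*(4) + (-7)*(-2) = 50
C[0][2] = (9)*(9) + (-7)*(-5) = 116
C[1][0] = (-4)*(-8) + (-9)*(8) = -40
C[1][1] = (-4)*(4) + (-9)*(-2) = 2
C[1][2] = (-4)*(9) + (-9)*(-5) = 9
= [[-128, 50, 116], [-40, 2, 9]]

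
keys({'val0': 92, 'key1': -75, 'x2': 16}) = ['val0', 'key1', 'x2']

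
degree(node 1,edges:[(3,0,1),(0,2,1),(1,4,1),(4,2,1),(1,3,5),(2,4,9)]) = 2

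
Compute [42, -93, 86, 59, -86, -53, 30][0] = 42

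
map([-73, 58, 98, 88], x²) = [5329, 3364, 9604, 7744]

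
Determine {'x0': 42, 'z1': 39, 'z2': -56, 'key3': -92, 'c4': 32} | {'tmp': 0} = {'x0': 42, 'z1': 39, 'z2': -56, 'key3': -92, 'c4': 32, 'tmp': 0}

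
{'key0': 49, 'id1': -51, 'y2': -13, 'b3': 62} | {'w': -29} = {'key0': 49, 'id1': -51, 'y2': -13, 'b3': 62, 'w': -29}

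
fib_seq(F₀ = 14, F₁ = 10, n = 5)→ F_2 = F_1 + F_0 = 24
F_3 = F_2 + F_1 = 34
F_4 = F_3 + F_2 = 58
= [14, 10, 24, 34, 58]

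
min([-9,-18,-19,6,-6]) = -19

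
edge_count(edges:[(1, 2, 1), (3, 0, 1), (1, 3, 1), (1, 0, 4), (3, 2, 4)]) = 5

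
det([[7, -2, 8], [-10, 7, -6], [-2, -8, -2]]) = (1)*(7)*det([[7, -6], [-8, -2]]) + (-1)*(-2)*det([[-10, -6], [-2, -2]]) + (1)*(8)*det([[-10, 7], [-2, -8]])
= -434 + 16 + 752
= 334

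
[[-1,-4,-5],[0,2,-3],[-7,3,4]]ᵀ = [[-1, 0, -7], [-4, 2, 3], [-5, -3, 4]]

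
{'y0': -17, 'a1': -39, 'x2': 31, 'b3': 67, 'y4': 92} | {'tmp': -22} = {'y0': -17, 'a1': -39, 'x2': 31, 'b3': 67, 'y4': 92, 'tmp': -22}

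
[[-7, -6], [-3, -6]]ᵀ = [[-7, -3], [-6, -6]]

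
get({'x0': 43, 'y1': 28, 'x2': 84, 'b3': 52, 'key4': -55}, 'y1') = 28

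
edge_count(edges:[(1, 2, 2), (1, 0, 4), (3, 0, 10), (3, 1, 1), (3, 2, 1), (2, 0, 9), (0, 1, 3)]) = 7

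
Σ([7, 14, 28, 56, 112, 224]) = 441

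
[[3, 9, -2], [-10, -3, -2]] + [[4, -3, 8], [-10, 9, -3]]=[[7, 6, 6], [-20, 6, -5]]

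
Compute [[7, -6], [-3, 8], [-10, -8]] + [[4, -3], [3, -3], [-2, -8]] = [[11, -9], [0, 5], [-12, -16]]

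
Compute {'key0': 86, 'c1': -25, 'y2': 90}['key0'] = 86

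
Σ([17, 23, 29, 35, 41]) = 145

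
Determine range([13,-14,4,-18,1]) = 31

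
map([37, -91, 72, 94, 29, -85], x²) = (37)²=1369, (-91)²=8281, (72)²=5184, (94)²=8836, (29)²=841, (-85)²=7225
= [1369, 8281, 5184, 8836, 841, 7225]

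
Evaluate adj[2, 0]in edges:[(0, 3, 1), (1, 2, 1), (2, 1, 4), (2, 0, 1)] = 1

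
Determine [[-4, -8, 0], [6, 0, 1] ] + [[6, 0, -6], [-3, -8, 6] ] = [[2, -8, -6], [3, -8, 7]]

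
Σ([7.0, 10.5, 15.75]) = 7.0 + 10.5 + 15.75
= 33.25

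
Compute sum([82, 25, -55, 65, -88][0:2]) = 107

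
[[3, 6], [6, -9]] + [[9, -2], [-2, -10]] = [[12, 4], [4, -19]]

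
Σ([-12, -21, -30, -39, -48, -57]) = -207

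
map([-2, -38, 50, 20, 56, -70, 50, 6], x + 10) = -2+10=8, -38+10=-28, 50+10=60, 20+10=30, 56+10=66, -70+10=-60, 50+10=60, 6+10=16
= [8, -28, 60, 30, 66, -60, 60, 16]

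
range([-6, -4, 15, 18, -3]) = 24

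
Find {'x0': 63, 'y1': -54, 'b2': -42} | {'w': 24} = {'x0': 63, 'y1': -54, 'b2': -42, 'w': 24}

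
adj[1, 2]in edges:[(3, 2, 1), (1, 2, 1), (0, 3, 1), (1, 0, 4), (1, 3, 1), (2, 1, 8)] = 1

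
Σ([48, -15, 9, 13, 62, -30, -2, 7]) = 48 + (-15) + 9 + 13 + 62 + (-30) + (-2) + 7
= 92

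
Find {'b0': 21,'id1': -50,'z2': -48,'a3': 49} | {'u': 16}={'b0': 21, 'id1': -50, 'z2': -48, 'a3': 49, 'u': 16}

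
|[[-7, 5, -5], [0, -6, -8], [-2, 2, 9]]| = (1)*(-7)*det([[-6, -8], [2, 9]]) + (-1)*(5)*det([[0, -8], [-2, 9]]) + (1)*(-5)*det([[0, -6], [-2, 2]])
= 266 + 80 + 60
= 406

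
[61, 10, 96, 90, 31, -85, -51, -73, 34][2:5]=[96, 90, 31]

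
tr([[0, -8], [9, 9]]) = diagonal: 0 + 9
= 9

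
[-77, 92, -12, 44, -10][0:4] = [-77, 92, -12, 44]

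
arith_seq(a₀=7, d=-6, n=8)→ [7, 1, -5, -11, -17, -23, -29, -35]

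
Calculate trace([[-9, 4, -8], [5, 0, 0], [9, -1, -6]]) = -15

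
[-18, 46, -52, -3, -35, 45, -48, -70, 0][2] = -52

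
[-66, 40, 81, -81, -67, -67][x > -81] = [-66, 40, 81, -67, -67]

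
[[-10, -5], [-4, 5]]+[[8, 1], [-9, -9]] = [[-2, -4], [-13, -4]]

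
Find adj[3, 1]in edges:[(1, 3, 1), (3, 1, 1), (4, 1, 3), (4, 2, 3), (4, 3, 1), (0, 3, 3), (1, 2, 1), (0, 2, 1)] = 1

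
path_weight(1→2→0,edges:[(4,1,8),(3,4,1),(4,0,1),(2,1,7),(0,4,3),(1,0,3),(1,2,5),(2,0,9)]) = w(1→2)=5 + w(2→0)=9
= 14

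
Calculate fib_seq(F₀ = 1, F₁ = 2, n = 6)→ [1, 2, 3, 5, 8, 13]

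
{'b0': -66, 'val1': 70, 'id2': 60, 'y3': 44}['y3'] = 44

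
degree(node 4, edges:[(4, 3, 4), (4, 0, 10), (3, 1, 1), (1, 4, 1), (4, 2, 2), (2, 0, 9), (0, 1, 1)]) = 4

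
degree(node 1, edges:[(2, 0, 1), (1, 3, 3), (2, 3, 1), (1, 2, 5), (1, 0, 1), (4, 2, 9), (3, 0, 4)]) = incident: (1,3), (1,2), (1,0)
= 3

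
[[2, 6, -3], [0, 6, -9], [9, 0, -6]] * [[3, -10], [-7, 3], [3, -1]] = C[0][0] = (2)*(3) + (6)*(-7) + (-3)*(3) = -45
C[0][1] = (2)*(-10) + (6)*(3) + (-3)*(-1) = 1
C[1][0] = (0)*(3) + (6)*(-7) + (-9)*(3) = -69
C[1][1] = (0)*(-10) + (6)*(3) + (-9)*(-1) = 27
C[2][0] = (9)*(3) + (0)*(-7) + (-6)*(3) = 9
C[2][1] = (9)*(-10) + (0)*(3) + (-6)*(-1) = -84
= [[-45, 1], [-69, 27], [9, -84]]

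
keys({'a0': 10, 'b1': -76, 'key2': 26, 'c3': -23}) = ['a0', 'b1', 'key2', 'c3']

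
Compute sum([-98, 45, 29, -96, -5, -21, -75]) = -221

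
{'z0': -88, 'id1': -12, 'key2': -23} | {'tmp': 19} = {'z0': -88, 'id1': -12, 'key2': -23, 'tmp': 19}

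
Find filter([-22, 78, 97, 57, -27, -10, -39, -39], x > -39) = [-22, 78, 97, 57, -27, -10]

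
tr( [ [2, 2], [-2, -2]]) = diagonal: 2 + (-2)
= 0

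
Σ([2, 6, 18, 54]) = 80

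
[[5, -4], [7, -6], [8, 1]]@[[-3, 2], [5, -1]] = C[0][0] = (5)*(-3) + (-4)*(5) = -35
C[0][1] = (5)*(2) + (-4)*(-1) = 14
C[1][0] = (7)*(-3) + (-6)*(5) = -51
C[1][1] = (7)*(2) + (-6)*(-1) = 20
C[2][0] = (8)*(-3) + (1)*(5) = -19
C[2][1] = (8)*(2) + (1)*(-1) = 15
= [[-35, 14], [-51, 20], [-19, 15]]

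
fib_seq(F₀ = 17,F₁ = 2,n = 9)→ [17, 2, 19, 21, 40, 61, 101, 162, 263]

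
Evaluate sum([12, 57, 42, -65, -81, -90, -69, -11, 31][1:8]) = slice → [57, 42, -65, -81, -90, -69, -11]
57 + 42 + (-65) + (-81) + (-90) + (-69) + (-11)
= -217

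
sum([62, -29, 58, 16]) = 62 + (-29) + 58 + 16
= 107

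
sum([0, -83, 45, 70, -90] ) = 0 + (-83) + 45 + 70 + (-90)
= -58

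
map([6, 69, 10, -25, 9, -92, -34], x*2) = 6*2=12, 69*2=138, 10*2=20, -25*2=-50, 9*2=18, -92*2=-184, -34*2=-68
= [12, 138, 20, -50, 18, -184, -68]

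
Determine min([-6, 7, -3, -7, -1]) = -7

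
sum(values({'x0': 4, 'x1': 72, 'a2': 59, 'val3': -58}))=77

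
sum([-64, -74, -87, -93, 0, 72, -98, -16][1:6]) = -182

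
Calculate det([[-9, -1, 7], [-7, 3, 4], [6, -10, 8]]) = -292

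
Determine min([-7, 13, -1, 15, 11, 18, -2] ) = -7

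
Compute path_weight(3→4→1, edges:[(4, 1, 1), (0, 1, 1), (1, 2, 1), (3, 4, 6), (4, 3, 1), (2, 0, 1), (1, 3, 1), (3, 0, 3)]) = w(3→4)=6 + w(4→1)=1
= 7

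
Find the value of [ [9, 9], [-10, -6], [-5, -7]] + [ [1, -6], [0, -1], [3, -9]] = [[10, 3], [-10, -7], [-2, -16]]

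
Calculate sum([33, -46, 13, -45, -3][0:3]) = slice → [33, -46, 13]
33 + (-46) + 13
= 0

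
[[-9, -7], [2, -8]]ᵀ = [[-9, 2], [-7, -8]]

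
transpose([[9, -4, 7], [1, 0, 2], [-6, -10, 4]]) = [[9, 1, -6], [-4, 0, -10], [7, 2, 4]]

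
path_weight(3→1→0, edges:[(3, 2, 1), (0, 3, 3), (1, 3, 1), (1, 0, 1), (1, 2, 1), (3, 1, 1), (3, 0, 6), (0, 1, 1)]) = 2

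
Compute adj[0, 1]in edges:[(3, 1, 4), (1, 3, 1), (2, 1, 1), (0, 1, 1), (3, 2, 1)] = 1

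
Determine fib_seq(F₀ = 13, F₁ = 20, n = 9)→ F_2 = F_1 + F_0 = 33
F_3 = F_2 + F_1 = 53
F_4 = F_3 + F_2 = 86
...
= [13, 20, 33, 53, 86, 139, 225, 364, 589]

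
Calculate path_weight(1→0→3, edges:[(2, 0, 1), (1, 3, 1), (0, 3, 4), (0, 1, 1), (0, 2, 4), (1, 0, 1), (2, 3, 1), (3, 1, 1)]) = w(1→0)=1 + w(0→3)=4
= 5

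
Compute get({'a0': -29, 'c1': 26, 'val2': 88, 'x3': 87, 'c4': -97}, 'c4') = -97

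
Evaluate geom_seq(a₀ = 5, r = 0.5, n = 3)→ [5.0, 2.5, 1.25]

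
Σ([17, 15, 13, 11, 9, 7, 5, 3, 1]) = 81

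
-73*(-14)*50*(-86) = -4394600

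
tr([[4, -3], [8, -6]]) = -2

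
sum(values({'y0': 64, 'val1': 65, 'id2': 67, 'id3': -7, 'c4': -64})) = 125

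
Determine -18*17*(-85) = 26010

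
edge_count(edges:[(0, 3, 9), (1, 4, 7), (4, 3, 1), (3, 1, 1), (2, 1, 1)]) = 5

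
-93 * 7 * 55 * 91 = -3258255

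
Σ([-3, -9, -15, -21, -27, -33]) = -108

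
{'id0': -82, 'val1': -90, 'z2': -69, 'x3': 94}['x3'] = 94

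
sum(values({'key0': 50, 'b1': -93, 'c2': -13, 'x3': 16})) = 50 + (-93) + (-13) + 16
= -40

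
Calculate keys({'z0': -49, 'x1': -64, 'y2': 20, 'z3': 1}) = ['z0', 'x1', 'y2', 'z3']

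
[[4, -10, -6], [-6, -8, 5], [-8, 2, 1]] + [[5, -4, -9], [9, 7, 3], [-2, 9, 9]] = [[9, -14, -15], [3, -1, 8], [-10, 11, 10]]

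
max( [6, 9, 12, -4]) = 12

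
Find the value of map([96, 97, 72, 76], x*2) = 96*2=192, 97*2=194, 72*2=144, 76*2=152
= [192, 194, 144, 152]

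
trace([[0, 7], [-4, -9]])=-9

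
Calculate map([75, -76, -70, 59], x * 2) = [150, -152, -140, 118]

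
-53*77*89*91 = -33052019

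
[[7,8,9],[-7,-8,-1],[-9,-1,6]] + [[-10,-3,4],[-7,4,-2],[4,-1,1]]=[[-3, 5, 13], [-14, -4, -3], [-5, -2, 7]]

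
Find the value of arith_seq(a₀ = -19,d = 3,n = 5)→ [-19, -16, -13, -10, -7]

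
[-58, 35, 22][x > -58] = [35, 22]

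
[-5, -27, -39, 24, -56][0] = -5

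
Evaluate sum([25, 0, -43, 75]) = 57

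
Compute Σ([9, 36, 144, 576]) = 9 + 36 + 144 + 576
= 765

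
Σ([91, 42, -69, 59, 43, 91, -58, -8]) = 191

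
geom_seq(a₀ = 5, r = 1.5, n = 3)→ [5.0, 7.5, 11.25]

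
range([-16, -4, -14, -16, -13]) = 12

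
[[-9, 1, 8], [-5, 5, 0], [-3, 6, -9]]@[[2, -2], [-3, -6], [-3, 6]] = [[-45, 60], [-25, -20], [3, -84]]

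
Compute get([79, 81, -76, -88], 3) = -88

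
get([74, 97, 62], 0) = 74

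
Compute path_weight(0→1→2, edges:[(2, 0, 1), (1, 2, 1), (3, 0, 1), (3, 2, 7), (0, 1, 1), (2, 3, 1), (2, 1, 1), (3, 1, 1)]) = w(0→1)=1 + w(1→2)=1
= 2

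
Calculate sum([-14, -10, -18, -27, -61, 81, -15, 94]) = 30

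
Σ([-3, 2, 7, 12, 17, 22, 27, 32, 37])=(-3) + 2 + 7 + 12 + 17 + 22 + 27 + 32 + 37
= 153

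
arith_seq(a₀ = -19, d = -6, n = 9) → [-19, -25, -31, -37, -43, -49, -55, -61, -67]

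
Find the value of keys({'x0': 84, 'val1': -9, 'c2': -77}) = ['x0', 'val1', 'c2']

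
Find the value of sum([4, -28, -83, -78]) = -185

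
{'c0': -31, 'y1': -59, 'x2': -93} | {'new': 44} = {'c0': -31, 'y1': -59, 'x2': -93, 'new': 44}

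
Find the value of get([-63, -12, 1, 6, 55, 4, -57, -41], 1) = -12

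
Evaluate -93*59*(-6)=32922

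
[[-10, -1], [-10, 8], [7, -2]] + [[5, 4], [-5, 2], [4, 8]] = [[-5, 3], [-15, 10], [11, 6]]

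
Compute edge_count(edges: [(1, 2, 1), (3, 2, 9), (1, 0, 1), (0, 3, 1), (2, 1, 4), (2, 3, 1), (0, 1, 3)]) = 7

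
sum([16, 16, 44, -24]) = 16 + 16 + 44 + (-24)
= 52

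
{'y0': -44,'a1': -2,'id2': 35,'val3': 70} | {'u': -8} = {'y0': -44, 'a1': -2, 'id2': 35, 'val3': 70, 'u': -8}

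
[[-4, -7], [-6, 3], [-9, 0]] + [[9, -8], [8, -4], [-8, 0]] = [[5, -15], [2, -1], [-17, 0]]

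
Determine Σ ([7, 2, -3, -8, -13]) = -15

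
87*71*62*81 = 31020894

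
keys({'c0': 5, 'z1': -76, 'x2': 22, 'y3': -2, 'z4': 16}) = ['c0', 'z1', 'x2', 'y3', 'z4']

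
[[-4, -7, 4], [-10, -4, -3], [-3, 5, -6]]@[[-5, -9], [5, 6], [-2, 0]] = C[0][0] = (-4)*(-5) + (-7)*(5) + (4)*(-2) = -23
C[0][1] = (-4)*(-9) + (-7)*(6) + (4)*(0) = -6
C[1][0] = (-10)*(-5) + (-4)*(5) + (-3)*(-2) = 36
C[1][1] = (-10)*(-9) + (-4)*(6) + (-3)*(0) = 66
C[2][0] = (-3)*(-5) + (5)*(5) + (-6)*(-2) = 52
C[2][1] = (-3)*(-9) + (5)*(6) + (-6)*(0) = 57
= [[-23, -6], [36, 66], [52, 57]]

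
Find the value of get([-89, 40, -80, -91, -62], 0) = -89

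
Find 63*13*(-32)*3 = -78624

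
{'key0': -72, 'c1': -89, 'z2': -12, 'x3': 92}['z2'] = -12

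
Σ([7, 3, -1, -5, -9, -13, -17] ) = -35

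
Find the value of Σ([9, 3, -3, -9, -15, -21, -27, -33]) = 9 + 3 + (-3) + (-9) + (-15) + (-21) + (-27) + (-33)
= -96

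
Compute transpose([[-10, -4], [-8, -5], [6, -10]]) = [[-10, -8, 6], [-4, -5, -10]]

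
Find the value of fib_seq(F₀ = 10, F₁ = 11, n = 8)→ [10, 11, 21, 32, 53, 85, 138, 223]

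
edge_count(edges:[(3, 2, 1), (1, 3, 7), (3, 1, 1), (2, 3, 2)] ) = 4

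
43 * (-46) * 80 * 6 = -949440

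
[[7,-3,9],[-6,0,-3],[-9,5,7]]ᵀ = [[7, -6, -9], [-3, 0, 5], [9, -3, 7]]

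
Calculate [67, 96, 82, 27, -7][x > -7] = [67, 96, 82, 27]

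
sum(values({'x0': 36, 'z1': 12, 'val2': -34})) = 36 + 12 + (-34)
= 14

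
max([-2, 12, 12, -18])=12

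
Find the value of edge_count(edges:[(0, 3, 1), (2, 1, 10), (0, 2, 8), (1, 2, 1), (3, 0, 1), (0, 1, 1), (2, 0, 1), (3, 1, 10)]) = 8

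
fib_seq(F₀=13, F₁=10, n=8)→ F_2 = F_1 + F_0 = 23
F_3 = F_2 + F_1 = 33
F_4 = F_3 + F_2 = 56
...
= [13, 10, 23, 33, 56, 89, 145, 234]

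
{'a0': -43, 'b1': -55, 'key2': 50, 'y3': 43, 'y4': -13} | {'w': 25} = {'a0': -43, 'b1': -55, 'key2': 50, 'y3': 43, 'y4': -13, 'w': 25}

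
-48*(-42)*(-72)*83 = -12047616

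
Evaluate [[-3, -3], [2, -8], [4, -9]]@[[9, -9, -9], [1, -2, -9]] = C[0][0] = (-3)*(9) + (-3)*(1) = -30
C[0][1] = (-3)*(-9) + (-3)*(-2) = 33
C[0][2] = (-3)*(-9) + (-3)*(-9) = 54
C[1][0] = (2)*(9) + (-8)*(1) = 10
C[1][1] = (2)*(-9) + (-8)*(-2) = -2
C[1][2] = (2)*(-9) + (-8)*(-9) = 54
... (3 more cells)
= [[-30, 33, 54], [10, -2, 54], [27, -18, 45]]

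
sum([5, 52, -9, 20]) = 68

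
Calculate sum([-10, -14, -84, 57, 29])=(-10) + (-14) + (-84) + 57 + 29
= -22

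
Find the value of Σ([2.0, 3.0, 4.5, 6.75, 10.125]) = 26.375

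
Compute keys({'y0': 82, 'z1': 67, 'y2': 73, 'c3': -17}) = ['y0', 'z1', 'y2', 'c3']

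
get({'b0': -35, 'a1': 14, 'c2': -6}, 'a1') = 14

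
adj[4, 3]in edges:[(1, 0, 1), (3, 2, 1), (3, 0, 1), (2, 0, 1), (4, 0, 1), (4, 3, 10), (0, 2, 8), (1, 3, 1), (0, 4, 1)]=10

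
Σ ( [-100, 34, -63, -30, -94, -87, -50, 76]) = -314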